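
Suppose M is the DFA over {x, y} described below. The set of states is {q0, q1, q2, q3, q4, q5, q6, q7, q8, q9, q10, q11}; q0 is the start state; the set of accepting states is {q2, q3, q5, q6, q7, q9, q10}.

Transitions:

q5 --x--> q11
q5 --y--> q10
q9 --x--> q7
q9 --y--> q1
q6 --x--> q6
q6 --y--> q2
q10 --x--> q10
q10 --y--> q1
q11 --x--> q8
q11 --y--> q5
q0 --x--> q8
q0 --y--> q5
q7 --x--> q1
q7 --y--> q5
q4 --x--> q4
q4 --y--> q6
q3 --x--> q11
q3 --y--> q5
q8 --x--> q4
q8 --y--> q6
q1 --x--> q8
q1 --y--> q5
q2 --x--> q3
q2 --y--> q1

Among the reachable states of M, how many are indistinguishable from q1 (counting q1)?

3

First remove the unreachable states {q7,q9}; 10 states remain.
Start with accepting vs non-accepting: {q2,q3,q5,q6,q10} | {q0,q1,q4,q8,q11}.
Refine {q2,q3,q5,q6,q10} on symbol x: members go to different blocks, giving {q2,q6,q10} and {q3,q5}.
Refine {q2,q6,q10} on symbol x: members go to different blocks, giving {q6,q10} and {q2}.
On input y, block {q6,q10} splits into {q6} and {q10}.
On input y, block {q0,q1,q4,q8,q11} splits into {q0,q1,q11} and {q4,q8}.
On input y, block {q3,q5} splits into {q3} and {q5}.
Stable partition: {q6} | {q0,q1,q11} | {q3} | {q2} | {q10} | {q4,q8} | {q5} — 7 equivalence classes.
The equivalence class containing q1 is {q0,q1,q11}, of size 3.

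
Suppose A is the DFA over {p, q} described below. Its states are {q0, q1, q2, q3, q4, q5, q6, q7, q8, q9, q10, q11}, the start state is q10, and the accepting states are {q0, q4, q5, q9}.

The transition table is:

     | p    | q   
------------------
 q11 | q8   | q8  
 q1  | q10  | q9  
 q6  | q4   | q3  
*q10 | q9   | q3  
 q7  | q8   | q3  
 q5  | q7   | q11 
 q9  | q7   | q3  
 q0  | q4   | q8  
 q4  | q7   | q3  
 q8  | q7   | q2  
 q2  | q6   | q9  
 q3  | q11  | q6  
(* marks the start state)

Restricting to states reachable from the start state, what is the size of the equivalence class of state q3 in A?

1

Reachable states from the start: {q2,q3,q4,q6,q7,q8,q9,q10,q11}. Unreachable: {q0,q1,q5} — drop them.
P0 = {q4,q9} | {q2,q3,q6,q7,q8,q10,q11}.
Refine {q2,q3,q6,q7,q8,q10,q11} on symbol p: members go to different blocks, giving {q2,q3,q7,q8,q11} and {q6,q10}.
On input p, block {q2,q3,q7,q8,q11} splits into {q3,q7,q8,q11} and {q2}.
On input q, block {q3,q7,q8,q11} splits into {q7,q11} and {q3} and {q8}.
On input q, block {q7,q11} splits into {q7} and {q11}.
Stable partition: {q4,q9} | {q7} | {q6,q10} | {q2} | {q3} | {q8} | {q11} — 7 equivalence classes.
State q3 belongs to the block {q3}, which has 1 states.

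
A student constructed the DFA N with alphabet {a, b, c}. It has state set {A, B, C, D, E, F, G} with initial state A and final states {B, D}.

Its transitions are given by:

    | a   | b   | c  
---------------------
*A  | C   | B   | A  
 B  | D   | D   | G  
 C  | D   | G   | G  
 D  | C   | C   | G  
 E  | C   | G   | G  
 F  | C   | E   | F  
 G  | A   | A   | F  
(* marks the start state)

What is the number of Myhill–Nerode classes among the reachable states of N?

7

Every state is reachable, so we keep all 7.
Start with accepting vs non-accepting: {B,D} | {A,C,E,F,G}.
Refine {B,D} on symbol a: members go to different blocks, giving {B} and {D}.
Refine {A,C,E,F,G} on symbol a: members go to different blocks, giving {A,E,F,G} and {C}.
On input a, block {A,E,F,G} splits into {A,E,F} and {G}.
On input b, block {A,E,F} splits into {A} and {E} and {F}.
No further refinement is possible. Final partition (7 blocks): {B} | {A} | {D} | {C} | {G} | {E} | {F}.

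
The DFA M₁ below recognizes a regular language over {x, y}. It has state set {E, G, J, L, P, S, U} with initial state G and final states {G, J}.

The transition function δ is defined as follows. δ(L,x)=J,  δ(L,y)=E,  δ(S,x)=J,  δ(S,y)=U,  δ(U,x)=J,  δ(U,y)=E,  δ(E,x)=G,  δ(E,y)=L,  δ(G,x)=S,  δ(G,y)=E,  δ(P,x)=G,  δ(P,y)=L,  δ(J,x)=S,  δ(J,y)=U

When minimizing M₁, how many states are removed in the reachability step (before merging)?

1

BFS from G reaches {E, G, J, L, S, U}; the 1 state(s) P are never visited.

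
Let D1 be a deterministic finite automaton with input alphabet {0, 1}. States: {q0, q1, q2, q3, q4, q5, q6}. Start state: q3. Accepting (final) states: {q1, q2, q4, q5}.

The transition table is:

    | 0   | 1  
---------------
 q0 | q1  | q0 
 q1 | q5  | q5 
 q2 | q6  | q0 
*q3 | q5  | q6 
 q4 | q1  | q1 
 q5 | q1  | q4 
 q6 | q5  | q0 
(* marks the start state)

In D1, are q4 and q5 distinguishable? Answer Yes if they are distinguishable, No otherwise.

Reachable states from the start: {q0,q1,q3,q4,q5,q6}. Unreachable: {q2} — drop them.
Initial partition by acceptance: {q1,q4,q5} | {q0,q3,q6}.
Stable partition: {q1,q4,q5} | {q0,q3,q6} — 2 equivalence classes.
q4 and q5 lie in the same block of the stable partition, so they are equivalent — no string distinguishes them.

No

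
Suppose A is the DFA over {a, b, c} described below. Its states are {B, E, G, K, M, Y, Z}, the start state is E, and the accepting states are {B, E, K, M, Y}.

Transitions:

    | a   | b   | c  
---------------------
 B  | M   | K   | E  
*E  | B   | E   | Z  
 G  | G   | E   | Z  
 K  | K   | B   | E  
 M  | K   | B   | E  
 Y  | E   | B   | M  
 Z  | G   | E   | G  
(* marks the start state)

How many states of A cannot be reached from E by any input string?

1

BFS from E reaches {B, E, G, K, M, Z}; the 1 state(s) Y are never visited.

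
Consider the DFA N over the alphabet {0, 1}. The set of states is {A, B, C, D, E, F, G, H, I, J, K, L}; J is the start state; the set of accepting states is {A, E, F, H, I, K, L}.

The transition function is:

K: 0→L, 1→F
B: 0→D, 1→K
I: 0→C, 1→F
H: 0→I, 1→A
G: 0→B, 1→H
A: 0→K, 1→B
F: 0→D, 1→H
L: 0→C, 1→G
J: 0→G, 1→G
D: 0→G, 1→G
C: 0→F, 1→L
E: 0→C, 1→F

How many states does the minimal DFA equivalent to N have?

10

States {E} cannot be reached from the start state, so discard them.
Start with accepting vs non-accepting: {A,F,H,I,K,L} | {B,C,D,G,J}.
Refine {A,F,H,I,K,L} on symbol 0: members go to different blocks, giving {A,H,K} and {F,I,L}.
Split {A,H,K} by δ(·,0) → {H,K} and {A}.
Refine {H,K} on symbol 1: members go to different blocks, giving {H} and {K}.
Split {B,C,D,G,J} by δ(·,0) → {B,D,G,J} and {C}.
Refine {B,D,G,J} on symbol 1: members go to different blocks, giving {D,J} and {B} and {G}.
On input 0, block {F,I,L} splits into {I,L} and {F}.
Split {I,L} by δ(·,1) → {I} and {L}.
The partition is now stable with 10 blocks: {H} | {D,J} | {I} | {A} | {K} | {C} | {B} | {G} | {F} | {L}.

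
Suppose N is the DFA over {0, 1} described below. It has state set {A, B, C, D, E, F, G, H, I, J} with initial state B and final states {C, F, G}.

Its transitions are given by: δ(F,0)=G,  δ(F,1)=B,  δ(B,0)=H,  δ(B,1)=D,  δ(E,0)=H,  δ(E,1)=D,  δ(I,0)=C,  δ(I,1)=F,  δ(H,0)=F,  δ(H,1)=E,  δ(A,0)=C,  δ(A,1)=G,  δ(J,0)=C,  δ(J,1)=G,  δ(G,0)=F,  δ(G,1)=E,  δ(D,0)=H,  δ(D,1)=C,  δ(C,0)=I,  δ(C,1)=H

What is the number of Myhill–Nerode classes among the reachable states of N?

States {A,J} cannot be reached from the start state, so discard them.
P0 = {C,F,G} | {B,D,E,H,I}.
Split {C,F,G} by δ(·,0) → {F,G} and {C}.
On input 0, block {B,D,E,H,I} splits into {B,D,E} and {H} and {I}.
On input 1, block {B,D,E} splits into {B,E} and {D}.
No further refinement is possible. Final partition (6 blocks): {F,G} | {B,E} | {C} | {H} | {I} | {D}.

6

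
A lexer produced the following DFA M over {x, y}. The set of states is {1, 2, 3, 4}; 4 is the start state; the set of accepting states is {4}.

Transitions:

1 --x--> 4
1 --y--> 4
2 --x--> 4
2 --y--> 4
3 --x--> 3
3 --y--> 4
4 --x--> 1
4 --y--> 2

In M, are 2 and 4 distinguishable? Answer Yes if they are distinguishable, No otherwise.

States {3} cannot be reached from the start state, so discard them.
P0 = {4} | {1,2}.
No further refinement is possible. Final partition (2 blocks): {4} | {1,2}.
2 and 4 end up in different blocks, so they are distinguishable. For instance, the string 'ε' is accepted from only 4.

Yes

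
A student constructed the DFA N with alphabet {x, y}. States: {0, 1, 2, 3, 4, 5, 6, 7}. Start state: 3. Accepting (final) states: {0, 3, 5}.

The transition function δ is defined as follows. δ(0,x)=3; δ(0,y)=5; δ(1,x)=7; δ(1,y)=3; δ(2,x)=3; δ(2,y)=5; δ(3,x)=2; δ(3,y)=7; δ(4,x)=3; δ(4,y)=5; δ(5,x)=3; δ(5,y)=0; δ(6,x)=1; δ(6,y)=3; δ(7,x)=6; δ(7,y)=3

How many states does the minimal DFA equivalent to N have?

4

First remove the unreachable states {4}; 7 states remain.
P0 = {0,3,5} | {1,2,6,7}.
On input x, block {0,3,5} splits into {0,5} and {3}.
On input x, block {1,2,6,7} splits into {1,6,7} and {2}.
The partition is now stable with 4 blocks: {0,5} | {1,6,7} | {3} | {2}.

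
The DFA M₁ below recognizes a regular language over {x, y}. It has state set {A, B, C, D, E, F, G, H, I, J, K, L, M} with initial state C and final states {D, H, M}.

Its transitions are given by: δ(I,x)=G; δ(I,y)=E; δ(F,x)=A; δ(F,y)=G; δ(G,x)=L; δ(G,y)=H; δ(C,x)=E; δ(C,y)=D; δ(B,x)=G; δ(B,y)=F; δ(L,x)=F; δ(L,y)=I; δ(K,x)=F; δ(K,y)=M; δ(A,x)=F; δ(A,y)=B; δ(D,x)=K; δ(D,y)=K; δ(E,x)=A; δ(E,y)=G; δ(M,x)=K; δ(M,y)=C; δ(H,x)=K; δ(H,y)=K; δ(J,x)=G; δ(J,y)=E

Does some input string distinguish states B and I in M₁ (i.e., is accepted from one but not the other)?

First remove the unreachable states {J}; 12 states remain.
P0 = {D,H,M} | {A,B,C,E,F,G,I,K,L}.
Split {A,B,C,E,F,G,I,K,L} by δ(·,y) → {A,B,E,F,I,L} and {C,G,K}.
Split {A,B,E,F,I,L} by δ(·,x) → {A,E,F,L} and {B,I}.
Refine {A,E,F,L} on symbol y: members go to different blocks, giving {A,L} and {E,F}.
Split {C,G,K} by δ(·,x) → {C,K} and {G}.
The partition is now stable with 6 blocks: {D,H,M} | {A,L} | {C,K} | {B,I} | {E,F} | {G}.
B and I lie in the same block of the stable partition, so they are equivalent — no string distinguishes them.

No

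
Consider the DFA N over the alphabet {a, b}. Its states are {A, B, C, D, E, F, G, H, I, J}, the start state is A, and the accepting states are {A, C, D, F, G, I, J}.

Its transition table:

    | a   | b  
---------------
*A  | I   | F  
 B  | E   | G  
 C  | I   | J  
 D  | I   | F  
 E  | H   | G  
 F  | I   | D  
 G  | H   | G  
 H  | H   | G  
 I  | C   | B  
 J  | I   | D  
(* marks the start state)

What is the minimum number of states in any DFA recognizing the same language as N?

4

P0 = {A,C,D,F,G,I,J} | {B,E,H}.
On input a, block {A,C,D,F,G,I,J} splits into {A,C,D,F,I,J} and {G}.
Refine {A,C,D,F,I,J} on symbol b: members go to different blocks, giving {A,C,D,F,J} and {I}.
The partition is now stable with 4 blocks: {A,C,D,F,J} | {B,E,H} | {G} | {I}.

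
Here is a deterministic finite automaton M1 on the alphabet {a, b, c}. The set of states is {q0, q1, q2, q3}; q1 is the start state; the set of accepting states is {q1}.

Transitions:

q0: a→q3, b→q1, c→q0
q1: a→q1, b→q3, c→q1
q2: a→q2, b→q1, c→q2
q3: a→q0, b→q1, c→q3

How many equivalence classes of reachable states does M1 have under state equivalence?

2

Reachable states from the start: {q0,q1,q3}. Unreachable: {q2} — drop them.
Start with accepting vs non-accepting: {q1} | {q0,q3}.
The partition is now stable with 2 blocks: {q1} | {q0,q3}.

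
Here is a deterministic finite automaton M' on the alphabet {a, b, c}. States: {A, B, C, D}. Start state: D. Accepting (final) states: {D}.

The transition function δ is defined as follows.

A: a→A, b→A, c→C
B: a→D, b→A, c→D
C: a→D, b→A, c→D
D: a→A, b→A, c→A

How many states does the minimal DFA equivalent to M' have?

3

First remove the unreachable states {B}; 3 states remain.
P0 = {D} | {A,C}.
Split {A,C} by δ(·,a) → {A} and {C}.
No further refinement is possible. Final partition (3 blocks): {D} | {A} | {C}.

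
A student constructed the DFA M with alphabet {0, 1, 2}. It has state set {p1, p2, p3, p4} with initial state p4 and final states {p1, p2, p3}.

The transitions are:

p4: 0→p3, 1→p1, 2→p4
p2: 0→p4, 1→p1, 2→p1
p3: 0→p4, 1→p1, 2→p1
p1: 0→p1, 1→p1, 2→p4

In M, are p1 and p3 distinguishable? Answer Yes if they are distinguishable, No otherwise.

Reachable states from the start: {p1,p3,p4}. Unreachable: {p2} — drop them.
Start with accepting vs non-accepting: {p1,p3} | {p4}.
On input 0, block {p1,p3} splits into {p1} and {p3}.
The partition is now stable with 3 blocks: {p1} | {p4} | {p3}.
p1 and p3 end up in different blocks, so they are distinguishable. For instance, the string '0' is accepted from only p1.

Yes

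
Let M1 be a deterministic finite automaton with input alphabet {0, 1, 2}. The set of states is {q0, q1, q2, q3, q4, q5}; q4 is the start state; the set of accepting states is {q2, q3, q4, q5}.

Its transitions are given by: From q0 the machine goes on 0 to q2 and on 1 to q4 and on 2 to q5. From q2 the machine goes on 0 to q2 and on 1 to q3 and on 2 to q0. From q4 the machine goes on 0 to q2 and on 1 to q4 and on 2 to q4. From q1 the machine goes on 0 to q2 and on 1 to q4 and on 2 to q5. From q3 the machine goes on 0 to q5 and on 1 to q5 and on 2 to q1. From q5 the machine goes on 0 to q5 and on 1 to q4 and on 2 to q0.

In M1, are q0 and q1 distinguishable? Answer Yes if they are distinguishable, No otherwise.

Initial partition by acceptance: {q2,q3,q4,q5} | {q0,q1}.
Split {q2,q3,q4,q5} by δ(·,2) → {q2,q3,q5} and {q4}.
Split {q2,q3,q5} by δ(·,1) → {q2,q3} and {q5}.
On input 0, block {q2,q3} splits into {q2} and {q3}.
No further refinement is possible. Final partition (5 blocks): {q2} | {q0,q1} | {q4} | {q5} | {q3}.
q0 and q1 lie in the same block of the stable partition, so they are equivalent — no string distinguishes them.

No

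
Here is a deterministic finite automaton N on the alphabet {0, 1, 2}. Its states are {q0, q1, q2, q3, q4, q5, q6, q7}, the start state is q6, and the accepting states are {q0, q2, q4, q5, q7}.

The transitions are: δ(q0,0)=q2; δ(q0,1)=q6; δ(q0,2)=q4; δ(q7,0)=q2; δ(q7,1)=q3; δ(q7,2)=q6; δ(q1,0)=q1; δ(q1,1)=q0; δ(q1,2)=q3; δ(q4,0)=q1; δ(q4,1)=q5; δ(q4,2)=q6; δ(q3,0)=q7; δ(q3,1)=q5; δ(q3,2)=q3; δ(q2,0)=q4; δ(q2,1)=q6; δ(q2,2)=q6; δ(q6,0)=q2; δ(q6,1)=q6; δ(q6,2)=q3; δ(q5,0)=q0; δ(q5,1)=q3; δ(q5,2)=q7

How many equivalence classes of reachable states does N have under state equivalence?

8

Every state is reachable, so we keep all 8.
P0 = {q0,q2,q4,q5,q7} | {q1,q3,q6}.
Split {q0,q2,q4,q5,q7} by δ(·,0) → {q0,q2,q5,q7} and {q4}.
On input 0, block {q0,q2,q5,q7} splits into {q0,q5,q7} and {q2}.
On input 0, block {q0,q5,q7} splits into {q0,q7} and {q5}.
Split {q0,q7} by δ(·,2) → {q0} and {q7}.
Split {q1,q3,q6} by δ(·,0) → {q1} and {q3} and {q6}.
Stable partition: {q0} | {q1} | {q4} | {q2} | {q5} | {q7} | {q3} | {q6} — 8 equivalence classes.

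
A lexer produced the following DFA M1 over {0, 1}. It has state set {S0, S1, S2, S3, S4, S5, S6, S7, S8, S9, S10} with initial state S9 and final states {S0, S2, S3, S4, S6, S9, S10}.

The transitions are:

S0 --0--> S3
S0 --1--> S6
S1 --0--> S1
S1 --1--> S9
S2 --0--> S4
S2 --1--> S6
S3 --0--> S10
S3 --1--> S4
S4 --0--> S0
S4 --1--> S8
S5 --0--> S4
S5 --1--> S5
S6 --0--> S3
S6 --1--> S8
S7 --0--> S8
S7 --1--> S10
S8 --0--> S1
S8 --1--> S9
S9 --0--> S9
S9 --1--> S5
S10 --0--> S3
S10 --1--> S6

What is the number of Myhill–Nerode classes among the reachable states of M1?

First remove the unreachable states {S2,S7}; 9 states remain.
Initial partition by acceptance: {S0,S3,S4,S6,S9,S10} | {S1,S5,S8}.
Split {S0,S3,S4,S6,S9,S10} by δ(·,1) → {S0,S3,S10} and {S4,S6,S9}.
On input 0, block {S1,S5,S8} splits into {S1,S8} and {S5}.
On input 0, block {S4,S6,S9} splits into {S4,S6} and {S9}.
The partition is now stable with 5 blocks: {S0,S3,S10} | {S1,S8} | {S4,S6} | {S5} | {S9}.

5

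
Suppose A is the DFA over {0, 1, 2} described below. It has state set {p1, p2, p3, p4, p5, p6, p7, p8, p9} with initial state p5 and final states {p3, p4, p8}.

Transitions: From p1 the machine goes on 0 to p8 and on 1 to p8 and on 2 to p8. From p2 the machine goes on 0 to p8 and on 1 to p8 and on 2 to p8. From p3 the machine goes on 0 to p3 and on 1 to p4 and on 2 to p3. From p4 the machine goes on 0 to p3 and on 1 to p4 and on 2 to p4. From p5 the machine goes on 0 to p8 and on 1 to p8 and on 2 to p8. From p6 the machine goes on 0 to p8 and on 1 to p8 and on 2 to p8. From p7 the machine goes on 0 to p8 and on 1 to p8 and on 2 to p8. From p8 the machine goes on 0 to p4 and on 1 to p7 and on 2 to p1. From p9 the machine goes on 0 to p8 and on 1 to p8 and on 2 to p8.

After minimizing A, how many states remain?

3

First remove the unreachable states {p2,p6,p9}; 6 states remain.
Initial partition by acceptance: {p3,p4,p8} | {p1,p5,p7}.
Refine {p3,p4,p8} on symbol 1: members go to different blocks, giving {p3,p4} and {p8}.
The partition is now stable with 3 blocks: {p3,p4} | {p1,p5,p7} | {p8}.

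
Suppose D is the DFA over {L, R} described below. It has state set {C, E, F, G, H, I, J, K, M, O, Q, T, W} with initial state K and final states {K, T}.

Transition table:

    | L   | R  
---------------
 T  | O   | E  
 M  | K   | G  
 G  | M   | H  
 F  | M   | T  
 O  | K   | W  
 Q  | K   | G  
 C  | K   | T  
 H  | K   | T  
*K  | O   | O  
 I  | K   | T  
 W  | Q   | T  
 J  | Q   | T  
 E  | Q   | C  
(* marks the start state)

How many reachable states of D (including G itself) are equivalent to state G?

Reachable states from the start: {C,E,G,H,K,M,O,Q,T,W}. Unreachable: {F,I,J} — drop them.
Initial partition by acceptance: {K,T} | {C,E,G,H,M,O,Q,W}.
Split {C,E,G,H,M,O,Q,W} by δ(·,L) → {C,H,M,O,Q} and {E,G,W}.
On input R, block {K,T} splits into {T} and {K}.
Refine {C,H,M,O,Q} on symbol R: members go to different blocks, giving {M,O,Q} and {C,H}.
Refine {E,G,W} on symbol R: members go to different blocks, giving {E,G} and {W}.
Split {M,O,Q} by δ(·,R) → {M,Q} and {O}.
The partition is now stable with 7 blocks: {T} | {M,Q} | {E,G} | {K} | {C,H} | {W} | {O}.
The equivalence class containing G is {E,G}, of size 2.

2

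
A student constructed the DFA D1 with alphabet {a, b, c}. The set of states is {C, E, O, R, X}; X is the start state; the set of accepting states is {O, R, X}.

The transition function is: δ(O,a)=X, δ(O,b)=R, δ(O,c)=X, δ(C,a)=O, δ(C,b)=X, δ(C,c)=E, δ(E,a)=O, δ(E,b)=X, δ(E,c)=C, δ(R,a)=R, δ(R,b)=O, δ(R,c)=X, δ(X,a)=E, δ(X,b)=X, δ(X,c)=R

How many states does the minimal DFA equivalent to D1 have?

All states are reachable from the start state.
Initial partition by acceptance: {O,R,X} | {C,E}.
Split {O,R,X} by δ(·,a) → {O,R} and {X}.
Refine {O,R} on symbol a: members go to different blocks, giving {R} and {O}.
Stable partition: {R} | {C,E} | {X} | {O} — 4 equivalence classes.

4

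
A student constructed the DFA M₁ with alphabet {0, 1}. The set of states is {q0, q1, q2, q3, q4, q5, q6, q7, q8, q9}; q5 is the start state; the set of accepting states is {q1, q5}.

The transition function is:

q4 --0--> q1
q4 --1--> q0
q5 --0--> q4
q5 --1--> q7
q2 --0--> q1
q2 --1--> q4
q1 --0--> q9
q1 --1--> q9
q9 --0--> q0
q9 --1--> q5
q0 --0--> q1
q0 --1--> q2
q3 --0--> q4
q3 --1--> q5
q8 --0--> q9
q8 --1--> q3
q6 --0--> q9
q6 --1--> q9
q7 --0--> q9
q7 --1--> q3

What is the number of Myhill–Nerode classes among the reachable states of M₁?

Reachable states from the start: {q0,q1,q2,q3,q4,q5,q7,q9}. Unreachable: {q6,q8} — drop them.
P0 = {q1,q5} | {q0,q2,q3,q4,q7,q9}.
Split {q0,q2,q3,q4,q7,q9} by δ(·,0) → {q0,q2,q4} and {q3,q7,q9}.
On input 0, block {q1,q5} splits into {q1} and {q5}.
Refine {q3,q7,q9} on symbol 0: members go to different blocks, giving {q3,q9} and {q7}.
Stable partition: {q1} | {q0,q2,q4} | {q3,q9} | {q5} | {q7} — 5 equivalence classes.

5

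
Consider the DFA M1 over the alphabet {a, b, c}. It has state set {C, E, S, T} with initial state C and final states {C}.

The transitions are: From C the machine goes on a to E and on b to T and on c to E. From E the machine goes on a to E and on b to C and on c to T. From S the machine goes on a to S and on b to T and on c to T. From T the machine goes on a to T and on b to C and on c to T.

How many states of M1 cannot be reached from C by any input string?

1

No path from C leads to S; the other 3 states are all reachable.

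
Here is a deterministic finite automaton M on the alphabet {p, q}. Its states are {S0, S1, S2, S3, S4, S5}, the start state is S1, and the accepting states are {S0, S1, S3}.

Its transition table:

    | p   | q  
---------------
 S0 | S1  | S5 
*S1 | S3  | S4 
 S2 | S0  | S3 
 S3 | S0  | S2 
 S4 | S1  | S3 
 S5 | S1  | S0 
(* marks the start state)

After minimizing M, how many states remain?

2

P0 = {S0,S1,S3} | {S2,S4,S5}.
No further refinement is possible. Final partition (2 blocks): {S0,S1,S3} | {S2,S4,S5}.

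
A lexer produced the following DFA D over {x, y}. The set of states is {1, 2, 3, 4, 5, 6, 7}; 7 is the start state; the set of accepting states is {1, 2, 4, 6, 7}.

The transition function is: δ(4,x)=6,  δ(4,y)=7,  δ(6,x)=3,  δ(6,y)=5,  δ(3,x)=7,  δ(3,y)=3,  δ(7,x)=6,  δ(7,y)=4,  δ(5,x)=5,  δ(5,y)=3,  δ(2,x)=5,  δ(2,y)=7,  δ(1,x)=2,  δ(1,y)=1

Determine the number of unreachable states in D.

2

BFS from 7 reaches {3, 4, 5, 6, 7}; the 2 state(s) 1, 2 are never visited.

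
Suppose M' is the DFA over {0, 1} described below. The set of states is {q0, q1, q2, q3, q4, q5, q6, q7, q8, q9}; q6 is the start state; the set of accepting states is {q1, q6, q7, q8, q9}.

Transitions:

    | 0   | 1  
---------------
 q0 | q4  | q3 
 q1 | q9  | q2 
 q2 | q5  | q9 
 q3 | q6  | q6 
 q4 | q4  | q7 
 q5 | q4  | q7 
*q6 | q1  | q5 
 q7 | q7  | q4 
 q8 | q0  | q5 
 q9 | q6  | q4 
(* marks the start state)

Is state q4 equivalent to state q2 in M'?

First remove the unreachable states {q0,q3,q8}; 7 states remain.
Start with accepting vs non-accepting: {q1,q6,q7,q9} | {q2,q4,q5}.
Stable partition: {q1,q6,q7,q9} | {q2,q4,q5} — 2 equivalence classes.
q4 and q2 lie in the same block of the stable partition, so they are equivalent — no string distinguishes them.

Yes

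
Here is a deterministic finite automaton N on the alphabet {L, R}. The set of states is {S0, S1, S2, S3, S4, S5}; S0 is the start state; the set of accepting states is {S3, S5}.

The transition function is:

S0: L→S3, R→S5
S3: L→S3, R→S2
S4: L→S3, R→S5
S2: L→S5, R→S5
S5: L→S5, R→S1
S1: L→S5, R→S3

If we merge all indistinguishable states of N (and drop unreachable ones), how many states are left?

2

Reachable states from the start: {S0,S1,S2,S3,S5}. Unreachable: {S4} — drop them.
P0 = {S3,S5} | {S0,S1,S2}.
Stable partition: {S3,S5} | {S0,S1,S2} — 2 equivalence classes.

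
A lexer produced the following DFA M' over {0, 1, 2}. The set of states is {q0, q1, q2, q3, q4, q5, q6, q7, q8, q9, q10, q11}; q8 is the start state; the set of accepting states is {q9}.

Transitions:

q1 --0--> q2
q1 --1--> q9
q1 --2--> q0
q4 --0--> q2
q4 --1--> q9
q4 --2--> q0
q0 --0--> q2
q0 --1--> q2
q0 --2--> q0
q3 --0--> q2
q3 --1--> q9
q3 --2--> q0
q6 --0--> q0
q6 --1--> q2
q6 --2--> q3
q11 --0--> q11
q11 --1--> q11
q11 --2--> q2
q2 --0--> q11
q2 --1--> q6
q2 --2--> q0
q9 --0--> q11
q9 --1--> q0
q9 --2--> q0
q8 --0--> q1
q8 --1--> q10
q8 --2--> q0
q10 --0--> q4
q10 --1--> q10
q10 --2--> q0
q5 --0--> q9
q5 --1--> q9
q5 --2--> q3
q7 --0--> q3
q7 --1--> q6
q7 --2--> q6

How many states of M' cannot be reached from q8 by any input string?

BFS from q8 reaches {q0, q1, q2, q3, q4, q6, q8, q9, q10, q11}; the 2 state(s) q5, q7 are never visited.

2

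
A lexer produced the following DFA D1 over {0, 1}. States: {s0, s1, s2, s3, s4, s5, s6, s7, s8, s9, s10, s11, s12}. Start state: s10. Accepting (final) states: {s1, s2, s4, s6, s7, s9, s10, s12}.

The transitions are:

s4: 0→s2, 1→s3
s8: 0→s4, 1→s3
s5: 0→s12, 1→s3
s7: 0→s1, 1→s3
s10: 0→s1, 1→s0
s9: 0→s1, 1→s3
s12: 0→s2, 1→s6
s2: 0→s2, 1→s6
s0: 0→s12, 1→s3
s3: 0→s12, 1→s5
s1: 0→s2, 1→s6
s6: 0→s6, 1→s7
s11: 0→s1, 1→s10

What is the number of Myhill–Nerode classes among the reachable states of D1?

4

First remove the unreachable states {s4,s8,s9,s11}; 9 states remain.
Initial partition by acceptance: {s1,s2,s6,s7,s10,s12} | {s0,s3,s5}.
On input 1, block {s1,s2,s6,s7,s10,s12} splits into {s1,s2,s6,s12} and {s7,s10}.
On input 1, block {s1,s2,s6,s12} splits into {s1,s2,s12} and {s6}.
The partition is now stable with 4 blocks: {s1,s2,s12} | {s0,s3,s5} | {s7,s10} | {s6}.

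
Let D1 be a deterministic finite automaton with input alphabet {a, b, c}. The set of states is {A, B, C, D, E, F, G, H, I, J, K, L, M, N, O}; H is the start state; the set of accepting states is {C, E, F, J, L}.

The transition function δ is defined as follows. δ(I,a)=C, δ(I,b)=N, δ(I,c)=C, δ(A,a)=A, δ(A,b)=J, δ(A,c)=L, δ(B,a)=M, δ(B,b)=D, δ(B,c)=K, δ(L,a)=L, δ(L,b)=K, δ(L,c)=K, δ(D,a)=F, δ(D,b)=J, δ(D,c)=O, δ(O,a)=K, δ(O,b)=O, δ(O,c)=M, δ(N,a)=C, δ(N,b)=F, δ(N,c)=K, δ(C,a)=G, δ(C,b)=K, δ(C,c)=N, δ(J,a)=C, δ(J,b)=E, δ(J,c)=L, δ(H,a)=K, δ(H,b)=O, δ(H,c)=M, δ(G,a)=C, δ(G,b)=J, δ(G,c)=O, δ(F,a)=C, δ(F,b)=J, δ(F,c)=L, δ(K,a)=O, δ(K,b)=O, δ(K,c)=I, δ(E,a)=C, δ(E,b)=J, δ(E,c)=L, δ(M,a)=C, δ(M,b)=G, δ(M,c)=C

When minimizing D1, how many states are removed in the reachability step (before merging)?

No path from H leads to A, B, D; the other 12 states are all reachable.

3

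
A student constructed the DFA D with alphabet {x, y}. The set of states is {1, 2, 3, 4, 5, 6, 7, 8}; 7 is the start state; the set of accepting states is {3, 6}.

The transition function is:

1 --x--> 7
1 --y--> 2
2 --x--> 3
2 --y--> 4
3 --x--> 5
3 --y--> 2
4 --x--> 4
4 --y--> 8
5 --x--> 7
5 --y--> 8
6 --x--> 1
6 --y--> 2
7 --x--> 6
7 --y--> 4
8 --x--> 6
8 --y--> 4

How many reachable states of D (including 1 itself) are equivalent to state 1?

All states are reachable from the start state.
Start with accepting vs non-accepting: {3,6} | {1,2,4,5,7,8}.
Refine {1,2,4,5,7,8} on symbol x: members go to different blocks, giving {1,4,5} and {2,7,8}.
Refine {1,4,5} on symbol x: members go to different blocks, giving {1,5} and {4}.
Stable partition: {3,6} | {1,5} | {2,7,8} | {4} — 4 equivalence classes.
The equivalence class containing 1 is {1,5}, of size 2.

2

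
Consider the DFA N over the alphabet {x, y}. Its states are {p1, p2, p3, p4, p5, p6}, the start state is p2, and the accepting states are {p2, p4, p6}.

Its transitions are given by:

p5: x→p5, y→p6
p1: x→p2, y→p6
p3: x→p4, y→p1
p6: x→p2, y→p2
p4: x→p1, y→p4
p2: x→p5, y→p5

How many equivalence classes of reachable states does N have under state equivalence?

3

States {p1,p3,p4} cannot be reached from the start state, so discard them.
Initial partition by acceptance: {p2,p6} | {p5}.
On input x, block {p2,p6} splits into {p2} and {p6}.
Stable partition: {p2} | {p5} | {p6} — 3 equivalence classes.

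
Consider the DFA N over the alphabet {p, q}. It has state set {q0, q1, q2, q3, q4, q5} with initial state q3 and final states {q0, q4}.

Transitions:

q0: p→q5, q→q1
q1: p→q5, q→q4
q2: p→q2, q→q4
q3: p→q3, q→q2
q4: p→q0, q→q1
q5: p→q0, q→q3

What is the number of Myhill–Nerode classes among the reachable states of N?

Initial partition by acceptance: {q0,q4} | {q1,q2,q3,q5}.
On input p, block {q0,q4} splits into {q0} and {q4}.
On input p, block {q1,q2,q3,q5} splits into {q1,q2,q3} and {q5}.
On input p, block {q1,q2,q3} splits into {q2,q3} and {q1}.
Refine {q2,q3} on symbol q: members go to different blocks, giving {q2} and {q3}.
No further refinement is possible. Final partition (6 blocks): {q0} | {q2} | {q4} | {q5} | {q1} | {q3}.

6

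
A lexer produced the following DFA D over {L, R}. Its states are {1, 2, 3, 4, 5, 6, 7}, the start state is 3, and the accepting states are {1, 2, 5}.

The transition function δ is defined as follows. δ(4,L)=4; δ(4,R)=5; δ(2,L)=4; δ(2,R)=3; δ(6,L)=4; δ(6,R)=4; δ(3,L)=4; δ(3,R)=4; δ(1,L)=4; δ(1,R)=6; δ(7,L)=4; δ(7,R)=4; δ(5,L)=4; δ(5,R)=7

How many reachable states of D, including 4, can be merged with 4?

States {1,2,6} cannot be reached from the start state, so discard them.
Initial partition by acceptance: {5} | {3,4,7}.
Split {3,4,7} by δ(·,R) → {3,7} and {4}.
Stable partition: {5} | {3,7} | {4} — 3 equivalence classes.
State 4 belongs to the block {4}, which has 1 states.

1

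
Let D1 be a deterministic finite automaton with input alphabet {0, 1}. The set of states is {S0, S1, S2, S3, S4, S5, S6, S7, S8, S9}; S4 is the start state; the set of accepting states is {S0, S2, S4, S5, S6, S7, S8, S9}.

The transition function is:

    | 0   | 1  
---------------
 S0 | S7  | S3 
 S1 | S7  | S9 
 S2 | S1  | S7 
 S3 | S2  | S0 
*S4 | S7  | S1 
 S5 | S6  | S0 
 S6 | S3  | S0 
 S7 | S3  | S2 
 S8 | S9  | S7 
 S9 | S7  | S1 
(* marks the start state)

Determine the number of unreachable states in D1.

3

No path from S4 leads to S5, S6, S8; the other 7 states are all reachable.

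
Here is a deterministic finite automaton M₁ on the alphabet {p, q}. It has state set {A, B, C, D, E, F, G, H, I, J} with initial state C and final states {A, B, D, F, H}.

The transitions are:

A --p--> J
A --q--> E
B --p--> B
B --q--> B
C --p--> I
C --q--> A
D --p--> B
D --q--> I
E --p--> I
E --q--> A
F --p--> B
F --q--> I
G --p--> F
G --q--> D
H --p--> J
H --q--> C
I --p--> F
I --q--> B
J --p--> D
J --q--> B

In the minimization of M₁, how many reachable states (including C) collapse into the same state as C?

2

States {G,H} cannot be reached from the start state, so discard them.
Initial partition by acceptance: {A,B,D,F} | {C,E,I,J}.
On input p, block {A,B,D,F} splits into {B,D,F} and {A}.
On input q, block {B,D,F} splits into {D,F} and {B}.
On input p, block {C,E,I,J} splits into {C,E} and {I,J}.
The partition is now stable with 5 blocks: {D,F} | {C,E} | {A} | {B} | {I,J}.
State C belongs to the block {C,E}, which has 2 states.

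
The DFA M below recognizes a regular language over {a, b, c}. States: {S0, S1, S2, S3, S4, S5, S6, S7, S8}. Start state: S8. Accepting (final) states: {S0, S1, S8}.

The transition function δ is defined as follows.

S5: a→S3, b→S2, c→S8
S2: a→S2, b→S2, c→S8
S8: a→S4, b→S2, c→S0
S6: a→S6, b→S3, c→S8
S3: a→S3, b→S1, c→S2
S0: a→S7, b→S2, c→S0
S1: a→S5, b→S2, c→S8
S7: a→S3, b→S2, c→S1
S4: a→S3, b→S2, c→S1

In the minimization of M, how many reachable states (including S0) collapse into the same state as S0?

3

States {S6} cannot be reached from the start state, so discard them.
Start with accepting vs non-accepting: {S0,S1,S8} | {S2,S3,S4,S5,S7}.
Refine {S2,S3,S4,S5,S7} on symbol b: members go to different blocks, giving {S2,S4,S5,S7} and {S3}.
On input a, block {S2,S4,S5,S7} splits into {S4,S5,S7} and {S2}.
No further refinement is possible. Final partition (4 blocks): {S0,S1,S8} | {S4,S5,S7} | {S3} | {S2}.
State S0 belongs to the block {S0,S1,S8}, which has 3 states.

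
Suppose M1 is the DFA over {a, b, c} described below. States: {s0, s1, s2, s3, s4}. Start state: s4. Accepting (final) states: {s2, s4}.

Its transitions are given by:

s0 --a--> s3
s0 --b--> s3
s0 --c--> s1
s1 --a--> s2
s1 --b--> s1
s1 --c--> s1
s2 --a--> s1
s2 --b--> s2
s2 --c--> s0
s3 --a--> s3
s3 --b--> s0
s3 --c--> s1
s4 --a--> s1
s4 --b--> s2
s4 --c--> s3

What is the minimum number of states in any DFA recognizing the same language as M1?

3

Every state is reachable, so we keep all 5.
Initial partition by acceptance: {s2,s4} | {s0,s1,s3}.
Split {s0,s1,s3} by δ(·,a) → {s0,s3} and {s1}.
The partition is now stable with 3 blocks: {s2,s4} | {s0,s3} | {s1}.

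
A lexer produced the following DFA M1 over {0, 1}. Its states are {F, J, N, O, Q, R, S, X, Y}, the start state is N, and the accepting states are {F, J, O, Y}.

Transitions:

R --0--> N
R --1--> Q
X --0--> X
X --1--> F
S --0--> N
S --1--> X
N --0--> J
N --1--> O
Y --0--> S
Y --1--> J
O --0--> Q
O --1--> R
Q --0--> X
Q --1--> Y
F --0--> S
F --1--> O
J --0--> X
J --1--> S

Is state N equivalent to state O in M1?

All states are reachable from the start state.
Initial partition by acceptance: {F,J,O,Y} | {N,Q,R,S,X}.
Refine {F,J,O,Y} on symbol 1: members go to different blocks, giving {F,Y} and {J,O}.
Split {N,Q,R,S,X} by δ(·,0) → {Q,R,S,X} and {N}.
Refine {Q,R,S,X} on symbol 0: members go to different blocks, giving {Q,X} and {R,S}.
No further refinement is possible. Final partition (5 blocks): {F,Y} | {Q,X} | {J,O} | {N} | {R,S}.
N and O end up in different blocks, so they are distinguishable. For instance, the string 'ε' is accepted from only O.

No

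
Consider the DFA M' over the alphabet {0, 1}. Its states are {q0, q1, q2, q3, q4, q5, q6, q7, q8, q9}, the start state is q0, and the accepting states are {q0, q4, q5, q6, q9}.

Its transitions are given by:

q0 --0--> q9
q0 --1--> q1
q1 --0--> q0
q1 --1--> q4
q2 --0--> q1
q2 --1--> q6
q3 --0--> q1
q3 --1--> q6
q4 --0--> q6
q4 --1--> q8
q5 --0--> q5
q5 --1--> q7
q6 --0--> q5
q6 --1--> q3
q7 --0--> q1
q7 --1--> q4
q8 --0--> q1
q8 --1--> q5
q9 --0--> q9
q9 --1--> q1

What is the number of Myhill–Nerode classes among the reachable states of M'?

First remove the unreachable states {q2}; 9 states remain.
Start with accepting vs non-accepting: {q0,q4,q5,q6,q9} | {q1,q3,q7,q8}.
Split {q1,q3,q7,q8} by δ(·,0) → {q3,q7,q8} and {q1}.
Refine {q0,q4,q5,q6,q9} on symbol 1: members go to different blocks, giving {q4,q5,q6} and {q0,q9}.
Stable partition: {q4,q5,q6} | {q3,q7,q8} | {q1} | {q0,q9} — 4 equivalence classes.

4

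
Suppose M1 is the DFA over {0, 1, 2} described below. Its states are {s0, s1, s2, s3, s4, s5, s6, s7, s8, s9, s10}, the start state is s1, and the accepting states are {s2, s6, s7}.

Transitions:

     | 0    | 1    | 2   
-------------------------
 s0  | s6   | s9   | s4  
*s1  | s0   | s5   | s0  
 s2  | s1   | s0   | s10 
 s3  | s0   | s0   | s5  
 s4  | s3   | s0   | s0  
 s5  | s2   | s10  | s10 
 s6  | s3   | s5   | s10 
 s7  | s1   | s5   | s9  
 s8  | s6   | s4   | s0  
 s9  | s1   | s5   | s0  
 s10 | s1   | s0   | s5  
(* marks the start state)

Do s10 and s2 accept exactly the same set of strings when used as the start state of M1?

No

States {s7,s8} cannot be reached from the start state, so discard them.
Initial partition by acceptance: {s2,s6} | {s0,s1,s3,s4,s5,s9,s10}.
Split {s0,s1,s3,s4,s5,s9,s10} by δ(·,0) → {s1,s3,s4,s9,s10} and {s0,s5}.
Split {s1,s3,s4,s9,s10} by δ(·,0) → {s4,s9,s10} and {s1,s3}.
No further refinement is possible. Final partition (4 blocks): {s2,s6} | {s4,s9,s10} | {s0,s5} | {s1,s3}.
s10 and s2 end up in different blocks, so they are distinguishable. For instance, the string 'ε' is accepted from only s2.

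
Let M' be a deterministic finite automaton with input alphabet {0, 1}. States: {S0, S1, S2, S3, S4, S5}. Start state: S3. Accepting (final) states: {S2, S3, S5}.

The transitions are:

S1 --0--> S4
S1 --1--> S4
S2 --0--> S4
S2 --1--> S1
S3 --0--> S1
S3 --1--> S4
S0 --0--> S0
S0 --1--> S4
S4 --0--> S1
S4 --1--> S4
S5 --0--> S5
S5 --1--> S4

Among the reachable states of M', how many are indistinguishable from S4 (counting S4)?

First remove the unreachable states {S0,S2,S5}; 3 states remain.
Initial partition by acceptance: {S3} | {S1,S4}.
The partition is now stable with 2 blocks: {S3} | {S1,S4}.
State S4 belongs to the block {S1,S4}, which has 2 states.

2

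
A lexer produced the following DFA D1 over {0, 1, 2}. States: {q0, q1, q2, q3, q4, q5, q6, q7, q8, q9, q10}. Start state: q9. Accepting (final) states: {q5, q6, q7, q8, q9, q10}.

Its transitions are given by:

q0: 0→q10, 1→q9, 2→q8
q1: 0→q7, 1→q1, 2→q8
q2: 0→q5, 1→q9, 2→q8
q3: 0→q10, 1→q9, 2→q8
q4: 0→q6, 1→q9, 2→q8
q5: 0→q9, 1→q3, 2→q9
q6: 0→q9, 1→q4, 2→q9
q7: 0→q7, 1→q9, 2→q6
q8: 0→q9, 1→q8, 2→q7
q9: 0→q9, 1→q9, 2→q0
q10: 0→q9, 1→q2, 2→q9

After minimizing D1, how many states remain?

5

States {q1} cannot be reached from the start state, so discard them.
Start with accepting vs non-accepting: {q5,q6,q7,q8,q9,q10} | {q0,q2,q3,q4}.
On input 1, block {q5,q6,q7,q8,q9,q10} splits into {q5,q6,q10} and {q7,q8,q9}.
Split {q7,q8,q9} by δ(·,2) → {q7} and {q8} and {q9}.
No further refinement is possible. Final partition (5 blocks): {q5,q6,q10} | {q0,q2,q3,q4} | {q7} | {q8} | {q9}.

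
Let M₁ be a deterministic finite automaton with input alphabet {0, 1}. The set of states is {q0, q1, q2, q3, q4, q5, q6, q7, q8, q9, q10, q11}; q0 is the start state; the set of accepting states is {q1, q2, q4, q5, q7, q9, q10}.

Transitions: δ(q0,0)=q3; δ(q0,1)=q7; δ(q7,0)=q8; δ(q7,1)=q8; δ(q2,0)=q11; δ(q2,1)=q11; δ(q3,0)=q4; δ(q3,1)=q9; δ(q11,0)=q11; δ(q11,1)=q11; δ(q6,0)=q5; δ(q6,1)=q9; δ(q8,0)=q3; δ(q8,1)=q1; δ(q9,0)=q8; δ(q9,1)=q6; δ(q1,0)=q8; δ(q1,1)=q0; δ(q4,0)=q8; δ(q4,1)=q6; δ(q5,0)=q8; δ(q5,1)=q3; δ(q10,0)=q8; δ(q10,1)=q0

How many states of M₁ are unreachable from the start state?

3

BFS from q0 reaches {q0, q1, q3, q4, q5, q6, q7, q8, q9}; the 3 state(s) q2, q10, q11 are never visited.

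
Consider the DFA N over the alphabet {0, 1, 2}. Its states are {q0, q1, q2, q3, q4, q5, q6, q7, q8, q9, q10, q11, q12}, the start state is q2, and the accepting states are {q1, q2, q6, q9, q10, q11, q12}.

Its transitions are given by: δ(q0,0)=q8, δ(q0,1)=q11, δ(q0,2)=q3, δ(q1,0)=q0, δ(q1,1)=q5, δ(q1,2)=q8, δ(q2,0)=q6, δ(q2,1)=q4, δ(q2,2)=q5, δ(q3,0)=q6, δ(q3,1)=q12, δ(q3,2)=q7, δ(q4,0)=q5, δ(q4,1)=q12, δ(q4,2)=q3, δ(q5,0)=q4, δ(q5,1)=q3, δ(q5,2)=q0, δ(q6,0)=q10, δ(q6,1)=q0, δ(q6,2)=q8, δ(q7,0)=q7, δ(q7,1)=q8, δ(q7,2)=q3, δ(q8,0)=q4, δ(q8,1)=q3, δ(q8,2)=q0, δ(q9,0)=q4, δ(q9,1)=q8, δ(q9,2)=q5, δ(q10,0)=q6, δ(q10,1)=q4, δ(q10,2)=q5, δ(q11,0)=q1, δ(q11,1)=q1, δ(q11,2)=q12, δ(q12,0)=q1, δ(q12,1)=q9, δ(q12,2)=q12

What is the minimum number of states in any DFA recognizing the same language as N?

Initial partition by acceptance: {q1,q2,q6,q9,q10,q11,q12} | {q0,q3,q4,q5,q7,q8}.
On input 0, block {q1,q2,q6,q9,q10,q11,q12} splits into {q2,q6,q10,q11,q12} and {q1,q9}.
On input 0, block {q2,q6,q10,q11,q12} splits into {q2,q6,q10} and {q11,q12}.
Refine {q0,q3,q4,q5,q7,q8} on symbol 0: members go to different blocks, giving {q0,q4,q5,q7,q8} and {q3}.
On input 1, block {q0,q4,q5,q7,q8} splits into {q0,q4} and {q5,q8} and {q7}.
No further refinement is possible. Final partition (7 blocks): {q2,q6,q10} | {q0,q4} | {q1,q9} | {q11,q12} | {q3} | {q5,q8} | {q7}.

7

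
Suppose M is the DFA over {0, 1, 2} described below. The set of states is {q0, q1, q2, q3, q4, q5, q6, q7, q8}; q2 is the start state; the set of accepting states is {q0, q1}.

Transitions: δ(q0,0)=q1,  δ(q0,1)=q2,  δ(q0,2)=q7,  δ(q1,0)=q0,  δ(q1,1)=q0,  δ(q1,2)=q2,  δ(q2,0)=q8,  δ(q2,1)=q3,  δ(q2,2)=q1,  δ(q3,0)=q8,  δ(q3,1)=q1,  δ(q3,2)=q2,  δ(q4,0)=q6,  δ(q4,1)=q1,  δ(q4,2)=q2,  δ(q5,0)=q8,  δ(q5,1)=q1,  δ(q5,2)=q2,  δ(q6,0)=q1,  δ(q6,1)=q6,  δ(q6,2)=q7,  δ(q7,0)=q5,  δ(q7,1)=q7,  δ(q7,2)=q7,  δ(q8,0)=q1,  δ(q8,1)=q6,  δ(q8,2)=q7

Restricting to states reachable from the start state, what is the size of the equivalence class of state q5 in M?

2

Reachable states from the start: {q0,q1,q2,q3,q5,q6,q7,q8}. Unreachable: {q4} — drop them.
Initial partition by acceptance: {q0,q1} | {q2,q3,q5,q6,q7,q8}.
On input 1, block {q0,q1} splits into {q0} and {q1}.
Refine {q2,q3,q5,q6,q7,q8} on symbol 0: members go to different blocks, giving {q2,q3,q5,q7} and {q6,q8}.
On input 0, block {q2,q3,q5,q7} splits into {q2,q3,q5} and {q7}.
Split {q2,q3,q5} by δ(·,1) → {q3,q5} and {q2}.
The partition is now stable with 6 blocks: {q0} | {q3,q5} | {q1} | {q6,q8} | {q7} | {q2}.
State q5 belongs to the block {q3,q5}, which has 2 states.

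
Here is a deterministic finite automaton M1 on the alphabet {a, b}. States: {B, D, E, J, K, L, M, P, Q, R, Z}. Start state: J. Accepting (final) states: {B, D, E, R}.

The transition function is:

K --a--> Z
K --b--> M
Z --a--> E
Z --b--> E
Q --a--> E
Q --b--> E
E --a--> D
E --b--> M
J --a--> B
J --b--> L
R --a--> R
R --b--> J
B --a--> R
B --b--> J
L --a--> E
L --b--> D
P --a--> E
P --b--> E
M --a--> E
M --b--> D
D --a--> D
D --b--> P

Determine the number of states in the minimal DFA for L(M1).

4

Reachable states from the start: {B,D,E,J,L,M,P,R}. Unreachable: {K,Q,Z} — drop them.
P0 = {B,D,E,R} | {J,L,M,P}.
On input b, block {J,L,M,P} splits into {L,M,P} and {J}.
Refine {B,D,E,R} on symbol b: members go to different blocks, giving {D,E} and {B,R}.
The partition is now stable with 4 blocks: {D,E} | {L,M,P} | {J} | {B,R}.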